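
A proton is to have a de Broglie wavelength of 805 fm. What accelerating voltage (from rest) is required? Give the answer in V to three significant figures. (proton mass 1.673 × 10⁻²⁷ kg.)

V = 1260 V

p = h/λ = 6.626 × 10⁻³⁴ / 8.050 × 10⁻¹³ = 8.231 × 10⁻²² kg·m/s.
KE = p²/(2m) = 2.025 × 10⁻¹⁶ J.
V = KE/e = 2.025 × 10⁻¹⁶ / (1.602 × 10⁻¹⁹) = 1260 V.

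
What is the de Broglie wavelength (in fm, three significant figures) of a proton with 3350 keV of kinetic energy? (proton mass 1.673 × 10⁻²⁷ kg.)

KE = 3350 keV = 5.367 × 10⁻¹³ J.
p = √(2mKE) = √(2 × 1.673 × 10⁻²⁷ × 5.367 × 10⁻¹³) = 4.238 × 10⁻²⁰ kg·m/s.
λ = h/p = 6.626 × 10⁻³⁴ / 4.238 × 10⁻²⁰ = 1.56 × 10⁻¹⁴ m = 15.6 fm.

λ = 15.6 fm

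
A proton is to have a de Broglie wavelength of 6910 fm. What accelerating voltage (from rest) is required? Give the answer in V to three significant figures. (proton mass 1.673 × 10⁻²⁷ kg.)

p = h/λ = 6.626 × 10⁻³⁴ / 6.910 × 10⁻¹² = 9.589 × 10⁻²³ kg·m/s.
KE = p²/(2m) = 2.748 × 10⁻¹⁸ J.
V = KE/e = 2.748 × 10⁻¹⁸ / (1.602 × 10⁻¹⁹) = 17.2 V.

V = 17.2 V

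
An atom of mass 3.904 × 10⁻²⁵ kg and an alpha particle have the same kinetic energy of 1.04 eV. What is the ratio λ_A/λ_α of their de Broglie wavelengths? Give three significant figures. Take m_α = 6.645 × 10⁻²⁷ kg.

λ_A/λ_α = 0.130

At fixed KE, p = √(2mKE) so λ = h/p ∝ 1/√m.
λ_A/λ_α = √(m_α/m_A) = √(6.645 × 10⁻²⁷/3.904 × 10⁻²⁵) = √(0.01702) = 0.130.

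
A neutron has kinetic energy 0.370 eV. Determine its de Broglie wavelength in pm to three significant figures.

KE = 0.370 eV = 5.927 × 10⁻²⁰ J.
p = √(2mKE) = √(2 × 1.675 × 10⁻²⁷ × 5.927 × 10⁻²⁰) = 1.409 × 10⁻²³ kg·m/s.
λ = h/p = 6.626 × 10⁻³⁴ / 1.409 × 10⁻²³ = 4.70 × 10⁻¹¹ m = 47.0 pm.

λ = 47.0 pm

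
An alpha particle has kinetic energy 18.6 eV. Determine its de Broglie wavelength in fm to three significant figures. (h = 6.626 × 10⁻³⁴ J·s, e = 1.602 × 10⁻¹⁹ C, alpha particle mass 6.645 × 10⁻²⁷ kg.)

λ = 3330 fm

KE = 18.6 eV = 2.980 × 10⁻¹⁸ J.
p = √(2mKE) = √(2 × 6.645 × 10⁻²⁷ × 2.980 × 10⁻¹⁸) = 1.990 × 10⁻²² kg·m/s.
λ = h/p = 6.626 × 10⁻³⁴ / 1.990 × 10⁻²² = 3.33 × 10⁻¹² m = 3330 fm.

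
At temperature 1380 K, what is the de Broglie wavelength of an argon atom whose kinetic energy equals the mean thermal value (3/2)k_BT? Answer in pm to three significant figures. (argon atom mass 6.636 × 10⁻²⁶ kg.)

KE = (3/2)k_BT = 1.5 × 1.381 × 10⁻²³ × 1380 = 2.859 × 10⁻²⁰ J.
p = √(2mKE) = √(2 × 6.636 × 10⁻²⁶ × 2.859 × 10⁻²⁰) = 6.160 × 10⁻²³ kg·m/s.
λ = h/p = 1.08 × 10⁻¹¹ m = 10.8 pm.

λ = 10.8 pm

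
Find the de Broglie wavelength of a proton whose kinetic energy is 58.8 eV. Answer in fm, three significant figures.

KE = 58.8 eV = 9.420 × 10⁻¹⁸ J.
p = √(2mKE) = √(2 × 1.673 × 10⁻²⁷ × 9.420 × 10⁻¹⁸) = 1.775 × 10⁻²² kg·m/s.
λ = h/p = 6.626 × 10⁻³⁴ / 1.775 × 10⁻²² = 3.73 × 10⁻¹² m = 3730 fm.

λ = 3730 fm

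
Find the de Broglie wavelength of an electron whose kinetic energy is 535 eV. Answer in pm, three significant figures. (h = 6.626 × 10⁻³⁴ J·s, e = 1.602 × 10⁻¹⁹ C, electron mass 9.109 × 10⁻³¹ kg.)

KE = 535 eV = 8.571 × 10⁻¹⁷ J.
p = √(2mKE) = √(2 × 9.109 × 10⁻³¹ × 8.571 × 10⁻¹⁷) = 1.250 × 10⁻²³ kg·m/s.
λ = h/p = 6.626 × 10⁻³⁴ / 1.250 × 10⁻²³ = 5.30 × 10⁻¹¹ m = 53.0 pm.

λ = 53.0 pm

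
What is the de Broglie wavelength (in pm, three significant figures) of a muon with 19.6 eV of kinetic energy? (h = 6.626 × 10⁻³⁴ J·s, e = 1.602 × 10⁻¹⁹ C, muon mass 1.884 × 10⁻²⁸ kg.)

KE = 19.6 eV = 3.140 × 10⁻¹⁸ J.
p = √(2mKE) = √(2 × 1.884 × 10⁻²⁸ × 3.140 × 10⁻¹⁸) = 3.440 × 10⁻²³ kg·m/s.
λ = h/p = 6.626 × 10⁻³⁴ / 3.440 × 10⁻²³ = 1.93 × 10⁻¹¹ m = 19.3 pm.

λ = 19.3 pm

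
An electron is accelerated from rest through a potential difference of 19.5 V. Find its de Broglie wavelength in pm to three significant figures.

KE = eV = 1.602 × 10⁻¹⁹ × 19.50 = 3.124 × 10⁻¹⁸ J.
p = √(2mKE) = √(2 × 9.109 × 10⁻³¹ × 3.124 × 10⁻¹⁸) = 2.386 × 10⁻²⁴ kg·m/s.
λ = h/p = 6.626 × 10⁻³⁴ / 2.386 × 10⁻²⁴ = 2.78 × 10⁻¹⁰ m = 278 pm.

λ = 278 pm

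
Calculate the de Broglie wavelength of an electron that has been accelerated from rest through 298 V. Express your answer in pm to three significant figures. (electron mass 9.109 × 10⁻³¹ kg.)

λ = 71.0 pm

KE = eV = 1.602 × 10⁻¹⁹ × 298.0 = 4.774 × 10⁻¹⁷ J.
p = √(2mKE) = √(2 × 9.109 × 10⁻³¹ × 4.774 × 10⁻¹⁷) = 9.326 × 10⁻²⁴ kg·m/s.
λ = h/p = 6.626 × 10⁻³⁴ / 9.326 × 10⁻²⁴ = 7.10 × 10⁻¹¹ m = 71.0 pm.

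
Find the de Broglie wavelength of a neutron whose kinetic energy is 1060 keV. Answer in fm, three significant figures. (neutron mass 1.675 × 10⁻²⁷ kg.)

λ = 27.8 fm

KE = 1060 keV = 1.698 × 10⁻¹³ J.
p = √(2mKE) = √(2 × 1.675 × 10⁻²⁷ × 1.698 × 10⁻¹³) = 2.385 × 10⁻²⁰ kg·m/s.
λ = h/p = 6.626 × 10⁻³⁴ / 2.385 × 10⁻²⁰ = 2.78 × 10⁻¹⁴ m = 27.8 fm.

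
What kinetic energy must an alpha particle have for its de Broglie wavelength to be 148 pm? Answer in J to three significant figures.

KE = 1.51 × 10⁻²¹ J

p = h/λ = 6.626 × 10⁻³⁴ / 1.480 × 10⁻¹⁰ = 4.477 × 10⁻²⁴ kg·m/s.
KE = p²/(2m) = (4.477 × 10⁻²⁴)² / (2 × 6.645 × 10⁻²⁷) = 1.508 × 10⁻²¹ J = 1.51 × 10⁻²¹ J.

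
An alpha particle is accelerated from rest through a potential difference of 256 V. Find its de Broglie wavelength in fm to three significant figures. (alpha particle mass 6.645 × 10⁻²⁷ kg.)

KE = 2eV = 2 × 1.602 × 10⁻¹⁹ × 256.0 = 8.202 × 10⁻¹⁷ J.
p = √(2mKE) = √(2 × 6.645 × 10⁻²⁷ × 8.202 × 10⁻¹⁷) = 1.044 × 10⁻²¹ kg·m/s.
λ = h/p = 6.626 × 10⁻³⁴ / 1.044 × 10⁻²¹ = 6.35 × 10⁻¹³ m = 635 fm.

λ = 635 fm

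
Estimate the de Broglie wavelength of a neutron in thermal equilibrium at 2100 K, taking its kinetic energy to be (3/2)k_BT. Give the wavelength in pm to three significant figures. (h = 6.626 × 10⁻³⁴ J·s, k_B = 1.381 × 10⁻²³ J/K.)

λ = 54.9 pm

KE = (3/2)k_BT = 1.5 × 1.381 × 10⁻²³ × 2100 = 4.350 × 10⁻²⁰ J.
p = √(2mKE) = √(2 × 1.675 × 10⁻²⁷ × 4.350 × 10⁻²⁰) = 1.207 × 10⁻²³ kg·m/s.
λ = h/p = 5.49 × 10⁻¹¹ m = 54.9 pm.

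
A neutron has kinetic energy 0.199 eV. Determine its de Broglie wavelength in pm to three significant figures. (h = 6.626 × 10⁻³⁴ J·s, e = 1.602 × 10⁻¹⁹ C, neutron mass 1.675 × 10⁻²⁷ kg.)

λ = 64.1 pm

KE = 0.199 eV = 3.188 × 10⁻²⁰ J.
p = √(2mKE) = √(2 × 1.675 × 10⁻²⁷ × 3.188 × 10⁻²⁰) = 1.033 × 10⁻²³ kg·m/s.
λ = h/p = 6.626 × 10⁻³⁴ / 1.033 × 10⁻²³ = 6.41 × 10⁻¹¹ m = 64.1 pm.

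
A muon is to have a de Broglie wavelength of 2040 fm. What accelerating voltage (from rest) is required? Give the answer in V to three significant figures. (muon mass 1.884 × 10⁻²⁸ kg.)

p = h/λ = 6.626 × 10⁻³⁴ / 2.040 × 10⁻¹² = 3.248 × 10⁻²² kg·m/s.
KE = p²/(2m) = 2.800 × 10⁻¹⁶ J.
V = KE/e = 2.800 × 10⁻¹⁶ / (1.602 × 10⁻¹⁹) = 1750 V.

V = 1750 V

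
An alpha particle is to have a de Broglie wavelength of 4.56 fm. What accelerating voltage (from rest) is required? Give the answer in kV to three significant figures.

p = h/λ = 6.626 × 10⁻³⁴ / 4.560 × 10⁻¹⁵ = 1.453 × 10⁻¹⁹ kg·m/s.
KE = p²/(2m) = 1.589 × 10⁻¹² J.
V = KE/2e = 1.589 × 10⁻¹² / (2 × 1.602 × 10⁻¹⁹) = 4960 kV.

V = 4960 kV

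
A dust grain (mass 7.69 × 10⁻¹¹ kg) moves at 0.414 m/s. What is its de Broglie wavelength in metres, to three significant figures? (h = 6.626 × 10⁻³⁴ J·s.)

p = mv = 7.69 × 10⁻¹¹ × 0.414 = 3.184 × 10⁻¹¹ kg·m/s.
λ = h/p = 6.626 × 10⁻³⁴ / 3.184 × 10⁻¹¹ = 2.08 × 10⁻²³ m.

λ = 2.08 × 10⁻²³ m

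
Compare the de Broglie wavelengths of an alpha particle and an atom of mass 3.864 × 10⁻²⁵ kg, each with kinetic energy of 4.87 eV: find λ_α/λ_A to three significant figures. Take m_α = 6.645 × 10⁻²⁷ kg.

At fixed KE, p = √(2mKE) so λ = h/p ∝ 1/√m.
λ_α/λ_A = √(m_A/m_α) = √(3.864 × 10⁻²⁵/6.645 × 10⁻²⁷) = √(58.15) = 7.63.

λ_α/λ_A = 7.63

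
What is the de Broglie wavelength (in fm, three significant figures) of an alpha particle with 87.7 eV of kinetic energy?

KE = 87.7 eV = 1.405 × 10⁻¹⁷ J.
p = √(2mKE) = √(2 × 6.645 × 10⁻²⁷ × 1.405 × 10⁻¹⁷) = 4.321 × 10⁻²² kg·m/s.
λ = h/p = 6.626 × 10⁻³⁴ / 4.321 × 10⁻²² = 1.53 × 10⁻¹² m = 1530 fm.

λ = 1530 fm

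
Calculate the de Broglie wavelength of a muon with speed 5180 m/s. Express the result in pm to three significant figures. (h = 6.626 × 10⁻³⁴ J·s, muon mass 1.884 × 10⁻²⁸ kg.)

p = mv = 1.884 × 10⁻²⁸ × 5180 = 9.759 × 10⁻²⁵ kg·m/s.
λ = h/p = 6.626 × 10⁻³⁴ / 9.759 × 10⁻²⁵ = 6.79 × 10⁻¹⁰ m = 679 pm.

λ = 679 pm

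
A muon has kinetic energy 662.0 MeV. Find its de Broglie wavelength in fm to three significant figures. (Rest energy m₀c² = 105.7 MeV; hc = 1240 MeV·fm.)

λ = 1.63 fm

Total energy E = KE + m₀c² = 662.0 + 105.7 = 767.7 MeV.
(pc)² = E² − (m₀c²)² = (767.7)² − (105.7)² = 5.782 × 10⁵ MeV², so pc = 760.4 MeV.
λ = hc/(pc) = 1240 MeV·fm / 760.4 MeV = 1.63 fm.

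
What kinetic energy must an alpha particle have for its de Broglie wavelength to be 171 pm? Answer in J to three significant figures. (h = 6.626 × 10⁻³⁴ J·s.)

p = h/λ = 6.626 × 10⁻³⁴ / 1.710 × 10⁻¹⁰ = 3.875 × 10⁻²⁴ kg·m/s.
KE = p²/(2m) = (3.875 × 10⁻²⁴)² / (2 × 6.645 × 10⁻²⁷) = 1.130 × 10⁻²¹ J = 1.13 × 10⁻²¹ J.

KE = 1.13 × 10⁻²¹ J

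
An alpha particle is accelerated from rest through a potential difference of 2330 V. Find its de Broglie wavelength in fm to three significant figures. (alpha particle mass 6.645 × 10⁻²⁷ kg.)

KE = 2eV = 2 × 1.602 × 10⁻¹⁹ × 2330 = 7.465 × 10⁻¹⁶ J.
p = √(2mKE) = √(2 × 6.645 × 10⁻²⁷ × 7.465 × 10⁻¹⁶) = 3.150 × 10⁻²¹ kg·m/s.
λ = h/p = 6.626 × 10⁻³⁴ / 3.150 × 10⁻²¹ = 2.10 × 10⁻¹³ m = 210 fm.

λ = 210 fm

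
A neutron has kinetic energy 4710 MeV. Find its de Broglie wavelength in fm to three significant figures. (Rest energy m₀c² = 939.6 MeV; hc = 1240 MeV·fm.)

Total energy E = KE + m₀c² = 4710 + 939.6 = 5649.6 MeV.
(pc)² = E² − (m₀c²)² = (5649.6)² − (939.6)² = 3.104 × 10⁷ MeV², so pc = 5571 MeV.
λ = hc/(pc) = 1240 MeV·fm / 5571 MeV = 0.223 fm.

λ = 0.223 fm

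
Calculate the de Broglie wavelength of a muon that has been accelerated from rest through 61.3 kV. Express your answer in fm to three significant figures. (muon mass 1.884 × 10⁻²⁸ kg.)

λ = 344 fm

KE = eV = 1.602 × 10⁻¹⁹ × 6.130 × 10⁴ = 9.820 × 10⁻¹⁵ J.
p = √(2mKE) = √(2 × 1.884 × 10⁻²⁸ × 9.820 × 10⁻¹⁵) = 1.924 × 10⁻²¹ kg·m/s.
λ = h/p = 6.626 × 10⁻³⁴ / 1.924 × 10⁻²¹ = 3.44 × 10⁻¹³ m = 344 fm.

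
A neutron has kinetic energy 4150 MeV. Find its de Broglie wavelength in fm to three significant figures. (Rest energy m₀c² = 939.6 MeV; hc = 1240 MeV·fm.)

Total energy E = KE + m₀c² = 4150 + 939.6 = 5089.6 MeV.
(pc)² = E² − (m₀c²)² = (5089.6)² − (939.6)² = 2.502 × 10⁷ MeV², so pc = 5002 MeV.
λ = hc/(pc) = 1240 MeV·fm / 5002 MeV = 0.248 fm.

λ = 0.248 fm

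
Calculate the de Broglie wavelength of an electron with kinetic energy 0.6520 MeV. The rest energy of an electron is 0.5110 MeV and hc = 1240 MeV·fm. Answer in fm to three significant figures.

λ = 1190 fm

Total energy E = KE + m₀c² = 0.6520 + 0.5110 = 1.1630 MeV.
(pc)² = E² − (m₀c²)² = (1.1630)² − (0.5110)² = 1.091 MeV², so pc = 1.045 MeV.
λ = hc/(pc) = 1240 MeV·fm / 1.045 MeV = 1190 fm.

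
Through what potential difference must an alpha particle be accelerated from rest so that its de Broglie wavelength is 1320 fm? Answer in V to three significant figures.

V = 59.2 V

p = h/λ = 6.626 × 10⁻³⁴ / 1.320 × 10⁻¹² = 5.020 × 10⁻²² kg·m/s.
KE = p²/(2m) = 1.896 × 10⁻¹⁷ J.
V = KE/2e = 1.896 × 10⁻¹⁷ / (2 × 1.602 × 10⁻¹⁹) = 59.2 V.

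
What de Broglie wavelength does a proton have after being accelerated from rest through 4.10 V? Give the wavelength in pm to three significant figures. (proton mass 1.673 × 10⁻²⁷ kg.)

KE = eV = 1.602 × 10⁻¹⁹ × 4.100 = 6.568 × 10⁻¹⁹ J.
p = √(2mKE) = √(2 × 1.673 × 10⁻²⁷ × 6.568 × 10⁻¹⁹) = 4.688 × 10⁻²³ kg·m/s.
λ = h/p = 6.626 × 10⁻³⁴ / 4.688 × 10⁻²³ = 1.41 × 10⁻¹¹ m = 14.1 pm.

λ = 14.1 pm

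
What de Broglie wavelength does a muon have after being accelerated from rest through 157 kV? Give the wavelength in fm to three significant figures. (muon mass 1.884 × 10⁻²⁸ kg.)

KE = eV = 1.602 × 10⁻¹⁹ × 1.570 × 10⁵ = 2.515 × 10⁻¹⁴ J.
p = √(2mKE) = √(2 × 1.884 × 10⁻²⁸ × 2.515 × 10⁻¹⁴) = 3.078 × 10⁻²¹ kg·m/s.
λ = h/p = 6.626 × 10⁻³⁴ / 3.078 × 10⁻²¹ = 2.15 × 10⁻¹³ m = 215 fm.

λ = 215 fm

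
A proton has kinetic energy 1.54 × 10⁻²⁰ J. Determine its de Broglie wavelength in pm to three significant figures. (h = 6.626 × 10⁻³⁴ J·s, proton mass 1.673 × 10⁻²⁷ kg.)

p = √(2mKE) = √(2 × 1.673 × 10⁻²⁷ × 1.540 × 10⁻²⁰) = 7.178 × 10⁻²⁴ kg·m/s.
λ = h/p = 6.626 × 10⁻³⁴ / 7.178 × 10⁻²⁴ = 9.23 × 10⁻¹¹ m = 92.3 pm.

λ = 92.3 pm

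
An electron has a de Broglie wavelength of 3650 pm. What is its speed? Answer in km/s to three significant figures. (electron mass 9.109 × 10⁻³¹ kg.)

v = 199 km/s

p = h/λ = 6.626 × 10⁻³⁴ / 3.650 × 10⁻⁹ = 1.815 × 10⁻²⁵ kg·m/s.
v = p/m = 1.815 × 10⁻²⁵ / 9.109 × 10⁻³¹ = 1.99 × 10⁵ m/s = 199 km/s.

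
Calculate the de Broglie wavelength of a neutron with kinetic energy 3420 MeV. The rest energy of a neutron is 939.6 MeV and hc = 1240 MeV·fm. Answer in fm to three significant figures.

λ = 0.291 fm

Total energy E = KE + m₀c² = 3420 + 939.6 = 4359.6 MeV.
(pc)² = E² − (m₀c²)² = (4359.6)² − (939.6)² = 1.812 × 10⁷ MeV², so pc = 4257 MeV.
λ = hc/(pc) = 1240 MeV·fm / 4257 MeV = 0.291 fm.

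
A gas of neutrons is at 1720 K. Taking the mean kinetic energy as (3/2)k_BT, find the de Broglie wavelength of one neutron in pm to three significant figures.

KE = (3/2)k_BT = 1.5 × 1.381 × 10⁻²³ × 1720 = 3.563 × 10⁻²⁰ J.
p = √(2mKE) = √(2 × 1.675 × 10⁻²⁷ × 3.563 × 10⁻²⁰) = 1.093 × 10⁻²³ kg·m/s.
λ = h/p = 6.06 × 10⁻¹¹ m = 60.6 pm.

λ = 60.6 pm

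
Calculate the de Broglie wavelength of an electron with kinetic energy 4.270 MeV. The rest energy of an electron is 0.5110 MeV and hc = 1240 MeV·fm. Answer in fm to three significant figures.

λ = 261 fm

Total energy E = KE + m₀c² = 4.270 + 0.5110 = 4.7810 MeV.
(pc)² = E² − (m₀c²)² = (4.7810)² − (0.5110)² = 22.60 MeV², so pc = 4.754 MeV.
λ = hc/(pc) = 1240 MeV·fm / 4.754 MeV = 261 fm.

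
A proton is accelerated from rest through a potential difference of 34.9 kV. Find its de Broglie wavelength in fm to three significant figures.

KE = eV = 1.602 × 10⁻¹⁹ × 3.490 × 10⁴ = 5.591 × 10⁻¹⁵ J.
p = √(2mKE) = √(2 × 1.673 × 10⁻²⁷ × 5.591 × 10⁻¹⁵) = 4.325 × 10⁻²¹ kg·m/s.
λ = h/p = 6.626 × 10⁻³⁴ / 4.325 × 10⁻²¹ = 1.53 × 10⁻¹³ m = 153 fm.

λ = 153 fm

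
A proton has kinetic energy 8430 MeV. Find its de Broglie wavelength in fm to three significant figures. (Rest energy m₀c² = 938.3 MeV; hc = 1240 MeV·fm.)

Total energy E = KE + m₀c² = 8430 + 938.3 = 9368.3 MeV.
(pc)² = E² − (m₀c²)² = (9368.3)² − (938.3)² = 8.688 × 10⁷ MeV², so pc = 9321 MeV.
λ = hc/(pc) = 1240 MeV·fm / 9321 MeV = 0.133 fm.

λ = 0.133 fm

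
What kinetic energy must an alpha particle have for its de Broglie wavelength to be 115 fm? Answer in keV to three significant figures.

p = h/λ = 6.626 × 10⁻³⁴ / 1.150 × 10⁻¹³ = 5.762 × 10⁻²¹ kg·m/s.
KE = p²/(2m) = (5.762 × 10⁻²¹)² / (2 × 6.645 × 10⁻²⁷) = 2.498 × 10⁻¹⁵ J = 15.6 keV.

KE = 15.6 keV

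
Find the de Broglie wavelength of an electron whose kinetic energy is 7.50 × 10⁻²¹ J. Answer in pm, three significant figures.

λ = 5670 pm

p = √(2mKE) = √(2 × 9.109 × 10⁻³¹ × 7.500 × 10⁻²¹) = 1.169 × 10⁻²⁵ kg·m/s.
λ = h/p = 6.626 × 10⁻³⁴ / 1.169 × 10⁻²⁵ = 5.67 × 10⁻⁹ m = 5670 pm.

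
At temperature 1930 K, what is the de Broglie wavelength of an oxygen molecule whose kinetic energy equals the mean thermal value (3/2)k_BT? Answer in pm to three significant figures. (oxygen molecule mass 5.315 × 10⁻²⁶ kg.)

KE = (3/2)k_BT = 1.5 × 1.381 × 10⁻²³ × 1930 = 3.998 × 10⁻²⁰ J.
p = √(2mKE) = √(2 × 5.315 × 10⁻²⁶ × 3.998 × 10⁻²⁰) = 6.519 × 10⁻²³ kg·m/s.
λ = h/p = 1.02 × 10⁻¹¹ m = 10.2 pm.

λ = 10.2 pm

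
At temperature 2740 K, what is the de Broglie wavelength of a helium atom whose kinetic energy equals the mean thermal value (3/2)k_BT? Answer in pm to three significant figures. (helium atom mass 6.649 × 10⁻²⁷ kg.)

λ = 24.1 pm

KE = (3/2)k_BT = 1.5 × 1.381 × 10⁻²³ × 2740 = 5.676 × 10⁻²⁰ J.
p = √(2mKE) = √(2 × 6.649 × 10⁻²⁷ × 5.676 × 10⁻²⁰) = 2.747 × 10⁻²³ kg·m/s.
λ = h/p = 2.41 × 10⁻¹¹ m = 24.1 pm.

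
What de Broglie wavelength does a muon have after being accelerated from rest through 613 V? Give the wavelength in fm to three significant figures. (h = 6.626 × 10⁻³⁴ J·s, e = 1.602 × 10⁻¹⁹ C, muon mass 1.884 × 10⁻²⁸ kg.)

KE = eV = 1.602 × 10⁻¹⁹ × 613.0 = 9.820 × 10⁻¹⁷ J.
p = √(2mKE) = √(2 × 1.884 × 10⁻²⁸ × 9.820 × 10⁻¹⁷) = 1.924 × 10⁻²² kg·m/s.
λ = h/p = 6.626 × 10⁻³⁴ / 1.924 × 10⁻²² = 3.44 × 10⁻¹² m = 3440 fm.

λ = 3440 fm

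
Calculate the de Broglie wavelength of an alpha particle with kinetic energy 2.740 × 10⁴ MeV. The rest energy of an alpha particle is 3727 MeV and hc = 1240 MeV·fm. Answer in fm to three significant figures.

Total energy E = KE + m₀c² = 2.740 × 10⁴ + 3727 = 31127 MeV.
(pc)² = E² − (m₀c²)² = (31127)² − (3727)² = 9.550 × 10⁸ MeV², so pc = 3.090 × 10⁴ MeV.
λ = hc/(pc) = 1240 MeV·fm / 3.090 × 10⁴ MeV = 0.0401 fm.

λ = 0.0401 fm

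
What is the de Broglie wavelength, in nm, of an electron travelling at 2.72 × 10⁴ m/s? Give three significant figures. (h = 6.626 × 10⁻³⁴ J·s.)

λ = 26.7 nm

p = mv = 9.109 × 10⁻³¹ × 2.72 × 10⁴ = 2.478 × 10⁻²⁶ kg·m/s.
λ = h/p = 6.626 × 10⁻³⁴ / 2.478 × 10⁻²⁶ = 2.67 × 10⁻⁸ m = 26.7 nm.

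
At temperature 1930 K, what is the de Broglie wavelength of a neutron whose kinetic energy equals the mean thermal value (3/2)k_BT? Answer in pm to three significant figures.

λ = 57.3 pm

KE = (3/2)k_BT = 1.5 × 1.381 × 10⁻²³ × 1930 = 3.998 × 10⁻²⁰ J.
p = √(2mKE) = √(2 × 1.675 × 10⁻²⁷ × 3.998 × 10⁻²⁰) = 1.157 × 10⁻²³ kg·m/s.
λ = h/p = 5.73 × 10⁻¹¹ m = 57.3 pm.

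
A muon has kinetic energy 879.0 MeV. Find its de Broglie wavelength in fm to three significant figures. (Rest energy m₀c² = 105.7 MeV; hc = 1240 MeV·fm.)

λ = 1.27 fm

Total energy E = KE + m₀c² = 879.0 + 105.7 = 984.7 MeV.
(pc)² = E² − (m₀c²)² = (984.7)² − (105.7)² = 9.585 × 10⁵ MeV², so pc = 979.0 MeV.
λ = hc/(pc) = 1240 MeV·fm / 979.0 MeV = 1.27 fm.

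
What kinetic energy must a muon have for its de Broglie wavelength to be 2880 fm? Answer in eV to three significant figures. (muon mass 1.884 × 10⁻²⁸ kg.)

p = h/λ = 6.626 × 10⁻³⁴ / 2.880 × 10⁻¹² = 2.301 × 10⁻²² kg·m/s.
KE = p²/(2m) = (2.301 × 10⁻²²)² / (2 × 1.884 × 10⁻²⁸) = 1.405 × 10⁻¹⁶ J = 877 eV.

KE = 877 eV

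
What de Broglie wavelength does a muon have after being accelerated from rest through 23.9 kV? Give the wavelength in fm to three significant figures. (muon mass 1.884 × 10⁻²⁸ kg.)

KE = eV = 1.602 × 10⁻¹⁹ × 2.390 × 10⁴ = 3.829 × 10⁻¹⁵ J.
p = √(2mKE) = √(2 × 1.884 × 10⁻²⁸ × 3.829 × 10⁻¹⁵) = 1.201 × 10⁻²¹ kg·m/s.
λ = h/p = 6.626 × 10⁻³⁴ / 1.201 × 10⁻²¹ = 5.52 × 10⁻¹³ m = 552 fm.

λ = 552 fm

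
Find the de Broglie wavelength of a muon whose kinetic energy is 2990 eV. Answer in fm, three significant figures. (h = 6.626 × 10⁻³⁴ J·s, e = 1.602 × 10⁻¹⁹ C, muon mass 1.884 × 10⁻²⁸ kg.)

KE = 2990 eV = 4.790 × 10⁻¹⁶ J.
p = √(2mKE) = √(2 × 1.884 × 10⁻²⁸ × 4.790 × 10⁻¹⁶) = 4.248 × 10⁻²² kg·m/s.
λ = h/p = 6.626 × 10⁻³⁴ / 4.248 × 10⁻²² = 1.56 × 10⁻¹² m = 1560 fm.

λ = 1560 fm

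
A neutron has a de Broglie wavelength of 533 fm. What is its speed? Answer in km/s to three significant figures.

v = 742 km/s

p = h/λ = 6.626 × 10⁻³⁴ / 5.330 × 10⁻¹³ = 1.243 × 10⁻²¹ kg·m/s.
v = p/m = 1.243 × 10⁻²¹ / 1.675 × 10⁻²⁷ = 7.42 × 10⁵ m/s = 742 km/s.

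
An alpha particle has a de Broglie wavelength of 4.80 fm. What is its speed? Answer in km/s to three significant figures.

v = 2.08 × 10⁴ km/s

p = h/λ = 6.626 × 10⁻³⁴ / 4.800 × 10⁻¹⁵ = 1.380 × 10⁻¹⁹ kg·m/s.
v = p/m = 1.380 × 10⁻¹⁹ / 6.645 × 10⁻²⁷ = 2.08 × 10⁷ m/s = 2.08 × 10⁴ km/s.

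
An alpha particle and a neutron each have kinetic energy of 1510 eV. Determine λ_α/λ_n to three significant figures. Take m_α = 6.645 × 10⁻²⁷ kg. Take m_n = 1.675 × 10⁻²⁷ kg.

At fixed KE, p = √(2mKE) so λ = h/p ∝ 1/√m.
λ_α/λ_n = √(m_n/m_α) = √(1.675 × 10⁻²⁷/6.645 × 10⁻²⁷) = √(0.2521) = 0.502.

λ_α/λ_n = 0.502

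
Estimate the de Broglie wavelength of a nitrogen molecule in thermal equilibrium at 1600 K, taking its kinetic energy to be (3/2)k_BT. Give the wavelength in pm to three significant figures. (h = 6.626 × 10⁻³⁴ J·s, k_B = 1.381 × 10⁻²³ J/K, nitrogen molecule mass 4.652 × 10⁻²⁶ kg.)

KE = (3/2)k_BT = 1.5 × 1.381 × 10⁻²³ × 1600 = 3.314 × 10⁻²⁰ J.
p = √(2mKE) = √(2 × 4.652 × 10⁻²⁶ × 3.314 × 10⁻²⁰) = 5.553 × 10⁻²³ kg·m/s.
λ = h/p = 1.19 × 10⁻¹¹ m = 11.9 pm.

λ = 11.9 pm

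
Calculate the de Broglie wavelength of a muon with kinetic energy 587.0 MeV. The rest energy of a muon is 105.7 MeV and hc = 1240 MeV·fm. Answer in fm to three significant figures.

Total energy E = KE + m₀c² = 587.0 + 105.7 = 692.7 MeV.
(pc)² = E² − (m₀c²)² = (692.7)² − (105.7)² = 4.687 × 10⁵ MeV², so pc = 684.6 MeV.
λ = hc/(pc) = 1240 MeV·fm / 684.6 MeV = 1.81 fm.

λ = 1.81 fm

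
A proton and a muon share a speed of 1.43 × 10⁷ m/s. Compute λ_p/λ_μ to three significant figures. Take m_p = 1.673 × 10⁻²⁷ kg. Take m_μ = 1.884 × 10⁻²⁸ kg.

At fixed v, p = mv so λ = h/(mv) ∝ 1/m.
λ_p/λ_μ = m_μ/m_p = 1.884 × 10⁻²⁸/1.673 × 10⁻²⁷ = 0.113.

λ_p/λ_μ = 0.113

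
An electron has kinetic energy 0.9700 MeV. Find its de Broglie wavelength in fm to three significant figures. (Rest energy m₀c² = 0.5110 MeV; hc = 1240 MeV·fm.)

Total energy E = KE + m₀c² = 0.9700 + 0.5110 = 1.4810 MeV.
(pc)² = E² − (m₀c²)² = (1.4810)² − (0.5110)² = 1.932 MeV², so pc = 1.390 MeV.
λ = hc/(pc) = 1240 MeV·fm / 1.390 MeV = 892 fm.

λ = 892 fm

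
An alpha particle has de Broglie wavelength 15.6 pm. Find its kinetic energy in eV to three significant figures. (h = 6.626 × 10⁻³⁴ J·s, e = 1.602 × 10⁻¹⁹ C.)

KE = 0.847 eV

p = h/λ = 6.626 × 10⁻³⁴ / 1.560 × 10⁻¹¹ = 4.247 × 10⁻²³ kg·m/s.
KE = p²/(2m) = (4.247 × 10⁻²³)² / (2 × 6.645 × 10⁻²⁷) = 1.357 × 10⁻¹⁹ J = 0.847 eV.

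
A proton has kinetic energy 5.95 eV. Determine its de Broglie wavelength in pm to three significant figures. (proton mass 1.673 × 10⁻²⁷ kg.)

λ = 11.7 pm

KE = 5.95 eV = 9.532 × 10⁻¹⁹ J.
p = √(2mKE) = √(2 × 1.673 × 10⁻²⁷ × 9.532 × 10⁻¹⁹) = 5.647 × 10⁻²³ kg·m/s.
λ = h/p = 6.626 × 10⁻³⁴ / 5.647 × 10⁻²³ = 1.17 × 10⁻¹¹ m = 11.7 pm.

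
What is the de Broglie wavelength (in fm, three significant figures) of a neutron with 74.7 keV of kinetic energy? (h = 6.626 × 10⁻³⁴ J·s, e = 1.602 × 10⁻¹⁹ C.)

λ = 105 fm

KE = 74.7 keV = 1.197 × 10⁻¹⁴ J.
p = √(2mKE) = √(2 × 1.675 × 10⁻²⁷ × 1.197 × 10⁻¹⁴) = 6.332 × 10⁻²¹ kg·m/s.
λ = h/p = 6.626 × 10⁻³⁴ / 6.332 × 10⁻²¹ = 1.05 × 10⁻¹³ m = 105 fm.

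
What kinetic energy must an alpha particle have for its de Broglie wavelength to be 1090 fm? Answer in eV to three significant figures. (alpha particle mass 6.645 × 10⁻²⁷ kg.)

KE = 174 eV

p = h/λ = 6.626 × 10⁻³⁴ / 1.090 × 10⁻¹² = 6.079 × 10⁻²² kg·m/s.
KE = p²/(2m) = (6.079 × 10⁻²²)² / (2 × 6.645 × 10⁻²⁷) = 2.781 × 10⁻¹⁷ J = 174 eV.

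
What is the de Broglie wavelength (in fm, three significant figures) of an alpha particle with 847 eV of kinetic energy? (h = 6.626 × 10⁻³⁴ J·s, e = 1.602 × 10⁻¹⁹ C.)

KE = 847 eV = 1.357 × 10⁻¹⁶ J.
p = √(2mKE) = √(2 × 6.645 × 10⁻²⁷ × 1.357 × 10⁻¹⁶) = 1.343 × 10⁻²¹ kg·m/s.
λ = h/p = 6.626 × 10⁻³⁴ / 1.343 × 10⁻²¹ = 4.93 × 10⁻¹³ m = 493 fm.

λ = 493 fm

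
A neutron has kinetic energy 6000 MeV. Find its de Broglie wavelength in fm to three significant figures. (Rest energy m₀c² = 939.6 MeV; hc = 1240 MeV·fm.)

λ = 0.180 fm

Total energy E = KE + m₀c² = 6000 + 939.6 = 6939.6 MeV.
(pc)² = E² − (m₀c²)² = (6939.6)² − (939.6)² = 4.728 × 10⁷ MeV², so pc = 6876 MeV.
λ = hc/(pc) = 1240 MeV·fm / 6876 MeV = 0.180 fm.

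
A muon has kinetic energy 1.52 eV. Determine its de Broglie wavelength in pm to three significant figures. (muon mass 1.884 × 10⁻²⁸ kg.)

KE = 1.52 eV = 2.435 × 10⁻¹⁹ J.
p = √(2mKE) = √(2 × 1.884 × 10⁻²⁸ × 2.435 × 10⁻¹⁹) = 9.579 × 10⁻²⁴ kg·m/s.
λ = h/p = 6.626 × 10⁻³⁴ / 9.579 × 10⁻²⁴ = 6.92 × 10⁻¹¹ m = 69.2 pm.

λ = 69.2 pm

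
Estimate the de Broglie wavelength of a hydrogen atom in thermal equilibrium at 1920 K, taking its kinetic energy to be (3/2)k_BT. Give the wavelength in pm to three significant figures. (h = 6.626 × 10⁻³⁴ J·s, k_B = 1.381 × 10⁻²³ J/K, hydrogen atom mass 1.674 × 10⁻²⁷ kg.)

λ = 57.4 pm

KE = (3/2)k_BT = 1.5 × 1.381 × 10⁻²³ × 1920 = 3.977 × 10⁻²⁰ J.
p = √(2mKE) = √(2 × 1.674 × 10⁻²⁷ × 3.977 × 10⁻²⁰) = 1.154 × 10⁻²³ kg·m/s.
λ = h/p = 5.74 × 10⁻¹¹ m = 57.4 pm.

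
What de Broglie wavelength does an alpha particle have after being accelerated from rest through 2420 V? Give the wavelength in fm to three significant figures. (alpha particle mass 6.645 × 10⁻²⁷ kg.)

KE = 2eV = 2 × 1.602 × 10⁻¹⁹ × 2420 = 7.754 × 10⁻¹⁶ J.
p = √(2mKE) = √(2 × 6.645 × 10⁻²⁷ × 7.754 × 10⁻¹⁶) = 3.210 × 10⁻²¹ kg·m/s.
λ = h/p = 6.626 × 10⁻³⁴ / 3.210 × 10⁻²¹ = 2.06 × 10⁻¹³ m = 206 fm.

λ = 206 fm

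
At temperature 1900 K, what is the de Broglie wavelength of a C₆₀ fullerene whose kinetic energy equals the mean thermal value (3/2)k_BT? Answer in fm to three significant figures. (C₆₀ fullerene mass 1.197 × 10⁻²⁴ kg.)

λ = 2160 fm

KE = (3/2)k_BT = 1.5 × 1.381 × 10⁻²³ × 1900 = 3.936 × 10⁻²⁰ J.
p = √(2mKE) = √(2 × 1.197 × 10⁻²⁴ × 3.936 × 10⁻²⁰) = 3.070 × 10⁻²² kg·m/s.
λ = h/p = 2.16 × 10⁻¹² m = 2160 fm.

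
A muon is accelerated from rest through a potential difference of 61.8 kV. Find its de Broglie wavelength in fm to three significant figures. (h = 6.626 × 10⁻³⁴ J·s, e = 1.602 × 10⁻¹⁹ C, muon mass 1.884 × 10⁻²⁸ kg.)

λ = 343 fm

KE = eV = 1.602 × 10⁻¹⁹ × 6.180 × 10⁴ = 9.900 × 10⁻¹⁵ J.
p = √(2mKE) = √(2 × 1.884 × 10⁻²⁸ × 9.900 × 10⁻¹⁵) = 1.931 × 10⁻²¹ kg·m/s.
λ = h/p = 6.626 × 10⁻³⁴ / 1.931 × 10⁻²¹ = 3.43 × 10⁻¹³ m = 343 fm.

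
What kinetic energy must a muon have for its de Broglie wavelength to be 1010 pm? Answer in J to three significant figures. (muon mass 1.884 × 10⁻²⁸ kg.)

p = h/λ = 6.626 × 10⁻³⁴ / 1.010 × 10⁻⁹ = 6.560 × 10⁻²⁵ kg·m/s.
KE = p²/(2m) = (6.560 × 10⁻²⁵)² / (2 × 1.884 × 10⁻²⁸) = 1.142 × 10⁻²¹ J = 1.14 × 10⁻²¹ J.

KE = 1.14 × 10⁻²¹ J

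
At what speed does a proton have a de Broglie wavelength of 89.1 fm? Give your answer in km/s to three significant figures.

v = 4450 km/s

p = h/λ = 6.626 × 10⁻³⁴ / 8.910 × 10⁻¹⁴ = 7.437 × 10⁻²¹ kg·m/s.
v = p/m = 7.437 × 10⁻²¹ / 1.673 × 10⁻²⁷ = 4.45 × 10⁶ m/s = 4450 km/s.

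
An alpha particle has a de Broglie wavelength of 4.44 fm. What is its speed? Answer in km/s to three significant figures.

p = h/λ = 6.626 × 10⁻³⁴ / 4.440 × 10⁻¹⁵ = 1.492 × 10⁻¹⁹ kg·m/s.
v = p/m = 1.492 × 10⁻¹⁹ / 6.645 × 10⁻²⁷ = 2.25 × 10⁷ m/s = 2.25 × 10⁴ km/s.

v = 2.25 × 10⁴ km/s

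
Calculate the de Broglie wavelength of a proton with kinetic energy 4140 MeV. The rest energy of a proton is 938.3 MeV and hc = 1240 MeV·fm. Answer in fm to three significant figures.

Total energy E = KE + m₀c² = 4140 + 938.3 = 5078.3 MeV.
(pc)² = E² − (m₀c²)² = (5078.3)² − (938.3)² = 2.491 × 10⁷ MeV², so pc = 4991 MeV.
λ = hc/(pc) = 1240 MeV·fm / 4991 MeV = 0.248 fm.

λ = 0.248 fm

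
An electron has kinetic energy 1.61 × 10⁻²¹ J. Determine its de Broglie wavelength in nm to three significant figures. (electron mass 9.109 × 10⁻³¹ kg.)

p = √(2mKE) = √(2 × 9.109 × 10⁻³¹ × 1.610 × 10⁻²¹) = 5.416 × 10⁻²⁶ kg·m/s.
λ = h/p = 6.626 × 10⁻³⁴ / 5.416 × 10⁻²⁶ = 1.22 × 10⁻⁸ m = 12.2 nm.

λ = 12.2 nm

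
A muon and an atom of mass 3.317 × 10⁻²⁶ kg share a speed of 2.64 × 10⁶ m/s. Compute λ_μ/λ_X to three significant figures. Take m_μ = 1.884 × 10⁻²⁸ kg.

λ_μ/λ_X = 176

At fixed v, p = mv so λ = h/(mv) ∝ 1/m.
λ_μ/λ_X = m_X/m_μ = 3.317 × 10⁻²⁶/1.884 × 10⁻²⁸ = 176.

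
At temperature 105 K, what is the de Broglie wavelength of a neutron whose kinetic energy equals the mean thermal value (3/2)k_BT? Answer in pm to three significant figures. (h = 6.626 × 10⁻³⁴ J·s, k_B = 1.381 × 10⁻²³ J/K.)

λ = 245 pm

KE = (3/2)k_BT = 1.5 × 1.381 × 10⁻²³ × 105 = 2.175 × 10⁻²¹ J.
p = √(2mKE) = √(2 × 1.675 × 10⁻²⁷ × 2.175 × 10⁻²¹) = 2.699 × 10⁻²⁴ kg·m/s.
λ = h/p = 2.45 × 10⁻¹⁰ m = 245 pm.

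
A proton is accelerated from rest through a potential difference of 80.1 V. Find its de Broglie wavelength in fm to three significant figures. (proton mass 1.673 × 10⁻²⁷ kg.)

KE = eV = 1.602 × 10⁻¹⁹ × 80.10 = 1.283 × 10⁻¹⁷ J.
p = √(2mKE) = √(2 × 1.673 × 10⁻²⁷ × 1.283 × 10⁻¹⁷) = 2.072 × 10⁻²² kg·m/s.
λ = h/p = 6.626 × 10⁻³⁴ / 2.072 × 10⁻²² = 3.20 × 10⁻¹² m = 3200 fm.

λ = 3200 fm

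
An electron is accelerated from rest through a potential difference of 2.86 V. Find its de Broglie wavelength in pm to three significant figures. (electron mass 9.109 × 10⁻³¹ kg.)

λ = 725 pm

KE = eV = 1.602 × 10⁻¹⁹ × 2.860 = 4.582 × 10⁻¹⁹ J.
p = √(2mKE) = √(2 × 9.109 × 10⁻³¹ × 4.582 × 10⁻¹⁹) = 9.136 × 10⁻²⁵ kg·m/s.
λ = h/p = 6.626 × 10⁻³⁴ / 9.136 × 10⁻²⁵ = 7.25 × 10⁻¹⁰ m = 725 pm.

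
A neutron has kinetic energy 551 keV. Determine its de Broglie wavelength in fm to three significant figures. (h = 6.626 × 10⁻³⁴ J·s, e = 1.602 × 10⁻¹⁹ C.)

λ = 38.5 fm

KE = 551 keV = 8.827 × 10⁻¹⁴ J.
p = √(2mKE) = √(2 × 1.675 × 10⁻²⁷ × 8.827 × 10⁻¹⁴) = 1.720 × 10⁻²⁰ kg·m/s.
λ = h/p = 6.626 × 10⁻³⁴ / 1.720 × 10⁻²⁰ = 3.85 × 10⁻¹⁴ m = 38.5 fm.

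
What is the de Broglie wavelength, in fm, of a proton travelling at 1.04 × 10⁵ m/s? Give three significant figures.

λ = 3810 fm

p = mv = 1.673 × 10⁻²⁷ × 1.04 × 10⁵ = 1.740 × 10⁻²² kg·m/s.
λ = h/p = 6.626 × 10⁻³⁴ / 1.740 × 10⁻²² = 3.81 × 10⁻¹² m = 3810 fm.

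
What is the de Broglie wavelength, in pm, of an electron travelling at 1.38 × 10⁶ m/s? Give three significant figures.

λ = 527 pm

p = mv = 9.109 × 10⁻³¹ × 1.38 × 10⁶ = 1.257 × 10⁻²⁴ kg·m/s.
λ = h/p = 6.626 × 10⁻³⁴ / 1.257 × 10⁻²⁴ = 5.27 × 10⁻¹⁰ m = 527 pm.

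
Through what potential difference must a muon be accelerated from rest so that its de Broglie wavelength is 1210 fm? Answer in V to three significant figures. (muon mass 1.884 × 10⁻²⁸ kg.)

V = 4970 V

p = h/λ = 6.626 × 10⁻³⁴ / 1.210 × 10⁻¹² = 5.476 × 10⁻²² kg·m/s.
KE = p²/(2m) = 7.958 × 10⁻¹⁶ J.
V = KE/e = 7.958 × 10⁻¹⁶ / (1.602 × 10⁻¹⁹) = 4970 V.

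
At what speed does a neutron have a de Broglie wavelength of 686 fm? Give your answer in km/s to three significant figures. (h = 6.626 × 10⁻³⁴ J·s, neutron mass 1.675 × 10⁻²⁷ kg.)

v = 577 km/s

p = h/λ = 6.626 × 10⁻³⁴ / 6.860 × 10⁻¹³ = 9.659 × 10⁻²² kg·m/s.
v = p/m = 9.659 × 10⁻²² / 1.675 × 10⁻²⁷ = 5.77 × 10⁵ m/s = 577 km/s.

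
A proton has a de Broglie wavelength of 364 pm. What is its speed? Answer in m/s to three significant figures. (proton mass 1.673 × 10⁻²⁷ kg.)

p = h/λ = 6.626 × 10⁻³⁴ / 3.640 × 10⁻¹⁰ = 1.820 × 10⁻²⁴ kg·m/s.
v = p/m = 1.820 × 10⁻²⁴ / 1.673 × 10⁻²⁷ = 1.09 × 10³ m/s = 1090 m/s.

v = 1090 m/s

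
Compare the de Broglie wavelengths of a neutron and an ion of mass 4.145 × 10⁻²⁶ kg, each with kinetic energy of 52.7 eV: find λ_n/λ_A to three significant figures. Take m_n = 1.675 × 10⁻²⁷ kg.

At fixed KE, p = √(2mKE) so λ = h/p ∝ 1/√m.
λ_n/λ_A = √(m_A/m_n) = √(4.145 × 10⁻²⁶/1.675 × 10⁻²⁷) = √(24.75) = 4.97.

λ_n/λ_A = 4.97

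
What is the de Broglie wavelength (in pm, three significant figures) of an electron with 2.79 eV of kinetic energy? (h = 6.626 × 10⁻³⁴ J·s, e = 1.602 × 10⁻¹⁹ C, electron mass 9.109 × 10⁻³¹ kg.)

λ = 734 pm

KE = 2.79 eV = 4.470 × 10⁻¹⁹ J.
p = √(2mKE) = √(2 × 9.109 × 10⁻³¹ × 4.470 × 10⁻¹⁹) = 9.024 × 10⁻²⁵ kg·m/s.
λ = h/p = 6.626 × 10⁻³⁴ / 9.024 × 10⁻²⁵ = 7.34 × 10⁻¹⁰ m = 734 pm.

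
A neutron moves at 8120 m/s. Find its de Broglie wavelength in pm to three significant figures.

λ = 48.7 pm

p = mv = 1.675 × 10⁻²⁷ × 8120 = 1.360 × 10⁻²³ kg·m/s.
λ = h/p = 6.626 × 10⁻³⁴ / 1.360 × 10⁻²³ = 4.87 × 10⁻¹¹ m = 48.7 pm.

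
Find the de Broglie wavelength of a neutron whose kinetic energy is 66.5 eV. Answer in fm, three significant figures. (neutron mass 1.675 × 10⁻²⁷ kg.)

λ = 3510 fm

KE = 66.5 eV = 1.065 × 10⁻¹⁷ J.
p = √(2mKE) = √(2 × 1.675 × 10⁻²⁷ × 1.065 × 10⁻¹⁷) = 1.889 × 10⁻²² kg·m/s.
λ = h/p = 6.626 × 10⁻³⁴ / 1.889 × 10⁻²² = 3.51 × 10⁻¹² m = 3510 fm.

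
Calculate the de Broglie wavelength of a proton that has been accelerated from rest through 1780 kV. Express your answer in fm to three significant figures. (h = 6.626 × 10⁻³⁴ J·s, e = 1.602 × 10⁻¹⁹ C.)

λ = 21.5 fm

KE = eV = 1.602 × 10⁻¹⁹ × 1.780 × 10⁶ = 2.852 × 10⁻¹³ J.
p = √(2mKE) = √(2 × 1.673 × 10⁻²⁷ × 2.852 × 10⁻¹³) = 3.089 × 10⁻²⁰ kg·m/s.
λ = h/p = 6.626 × 10⁻³⁴ / 3.089 × 10⁻²⁰ = 2.15 × 10⁻¹⁴ m = 21.5 fm.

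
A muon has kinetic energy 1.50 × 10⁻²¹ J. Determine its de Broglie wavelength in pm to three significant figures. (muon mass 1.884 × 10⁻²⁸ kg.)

λ = 881 pm

p = √(2mKE) = √(2 × 1.884 × 10⁻²⁸ × 1.500 × 10⁻²¹) = 7.518 × 10⁻²⁵ kg·m/s.
λ = h/p = 6.626 × 10⁻³⁴ / 7.518 × 10⁻²⁵ = 8.81 × 10⁻¹⁰ m = 881 pm.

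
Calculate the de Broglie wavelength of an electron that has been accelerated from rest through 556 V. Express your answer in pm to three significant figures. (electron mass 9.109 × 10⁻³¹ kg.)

λ = 52.0 pm

KE = eV = 1.602 × 10⁻¹⁹ × 556.0 = 8.907 × 10⁻¹⁷ J.
p = √(2mKE) = √(2 × 9.109 × 10⁻³¹ × 8.907 × 10⁻¹⁷) = 1.274 × 10⁻²³ kg·m/s.
λ = h/p = 6.626 × 10⁻³⁴ / 1.274 × 10⁻²³ = 5.20 × 10⁻¹¹ m = 52.0 pm.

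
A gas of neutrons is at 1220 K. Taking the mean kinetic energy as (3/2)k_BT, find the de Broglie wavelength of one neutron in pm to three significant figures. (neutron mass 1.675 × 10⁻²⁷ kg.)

λ = 72.0 pm

KE = (3/2)k_BT = 1.5 × 1.381 × 10⁻²³ × 1220 = 2.527 × 10⁻²⁰ J.
p = √(2mKE) = √(2 × 1.675 × 10⁻²⁷ × 2.527 × 10⁻²⁰) = 9.201 × 10⁻²⁴ kg·m/s.
λ = h/p = 7.20 × 10⁻¹¹ m = 72.0 pm.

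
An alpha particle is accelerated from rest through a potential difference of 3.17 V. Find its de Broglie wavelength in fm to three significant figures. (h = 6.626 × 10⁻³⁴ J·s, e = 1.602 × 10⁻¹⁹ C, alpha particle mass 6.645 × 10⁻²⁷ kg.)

λ = 5700 fm

KE = 2eV = 2 × 1.602 × 10⁻¹⁹ × 3.170 = 1.016 × 10⁻¹⁸ J.
p = √(2mKE) = √(2 × 6.645 × 10⁻²⁷ × 1.016 × 10⁻¹⁸) = 1.162 × 10⁻²² kg·m/s.
λ = h/p = 6.626 × 10⁻³⁴ / 1.162 × 10⁻²² = 5.70 × 10⁻¹² m = 5700 fm.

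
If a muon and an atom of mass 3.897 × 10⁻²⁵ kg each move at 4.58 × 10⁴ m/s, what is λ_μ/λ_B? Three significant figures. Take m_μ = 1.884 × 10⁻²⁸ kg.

λ_μ/λ_B = 2070

At fixed v, p = mv so λ = h/(mv) ∝ 1/m.
λ_μ/λ_B = m_B/m_μ = 3.897 × 10⁻²⁵/1.884 × 10⁻²⁸ = 2070.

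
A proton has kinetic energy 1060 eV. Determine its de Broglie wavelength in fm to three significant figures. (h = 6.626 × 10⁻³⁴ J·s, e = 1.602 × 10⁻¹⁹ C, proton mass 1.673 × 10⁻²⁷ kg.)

λ = 879 fm

KE = 1060 eV = 1.698 × 10⁻¹⁶ J.
p = √(2mKE) = √(2 × 1.673 × 10⁻²⁷ × 1.698 × 10⁻¹⁶) = 7.538 × 10⁻²² kg·m/s.
λ = h/p = 6.626 × 10⁻³⁴ / 7.538 × 10⁻²² = 8.79 × 10⁻¹³ m = 879 fm.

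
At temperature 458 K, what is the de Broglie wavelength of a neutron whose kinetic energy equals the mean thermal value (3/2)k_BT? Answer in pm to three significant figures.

KE = (3/2)k_BT = 1.5 × 1.381 × 10⁻²³ × 458 = 9.487 × 10⁻²¹ J.
p = √(2mKE) = √(2 × 1.675 × 10⁻²⁷ × 9.487 × 10⁻²¹) = 5.638 × 10⁻²⁴ kg·m/s.
λ = h/p = 1.18 × 10⁻¹⁰ m = 118 pm.

λ = 118 pm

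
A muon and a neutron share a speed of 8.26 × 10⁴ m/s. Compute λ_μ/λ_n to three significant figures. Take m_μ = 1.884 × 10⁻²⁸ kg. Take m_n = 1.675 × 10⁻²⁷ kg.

At fixed v, p = mv so λ = h/(mv) ∝ 1/m.
λ_μ/λ_n = m_n/m_μ = 1.675 × 10⁻²⁷/1.884 × 10⁻²⁸ = 8.89.

λ_μ/λ_n = 8.89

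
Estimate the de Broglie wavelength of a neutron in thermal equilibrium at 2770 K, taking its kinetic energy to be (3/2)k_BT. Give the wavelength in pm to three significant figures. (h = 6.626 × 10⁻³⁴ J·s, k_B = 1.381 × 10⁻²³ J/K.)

λ = 47.8 pm

KE = (3/2)k_BT = 1.5 × 1.381 × 10⁻²³ × 2770 = 5.738 × 10⁻²⁰ J.
p = √(2mKE) = √(2 × 1.675 × 10⁻²⁷ × 5.738 × 10⁻²⁰) = 1.386 × 10⁻²³ kg·m/s.
λ = h/p = 4.78 × 10⁻¹¹ m = 47.8 pm.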